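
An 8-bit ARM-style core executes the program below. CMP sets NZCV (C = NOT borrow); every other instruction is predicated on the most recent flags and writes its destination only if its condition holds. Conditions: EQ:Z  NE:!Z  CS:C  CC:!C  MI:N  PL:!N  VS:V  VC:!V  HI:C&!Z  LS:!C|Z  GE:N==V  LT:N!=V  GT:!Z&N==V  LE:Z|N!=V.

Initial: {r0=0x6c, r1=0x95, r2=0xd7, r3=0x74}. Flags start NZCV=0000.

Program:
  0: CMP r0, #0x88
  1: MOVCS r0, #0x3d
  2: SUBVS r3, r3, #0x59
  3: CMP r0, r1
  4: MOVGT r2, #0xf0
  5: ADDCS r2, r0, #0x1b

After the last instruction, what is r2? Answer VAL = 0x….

[0] flags=1001 → (cmp)
[1] flags=1001 CS?F → skip
[2] flags=1001 VS?T → r3=0x1b
[3] flags=1001 → (cmp)
[4] flags=1001 GT?T → r2=0xf0
[5] flags=1001 CS?F → skip

VAL = 0xf0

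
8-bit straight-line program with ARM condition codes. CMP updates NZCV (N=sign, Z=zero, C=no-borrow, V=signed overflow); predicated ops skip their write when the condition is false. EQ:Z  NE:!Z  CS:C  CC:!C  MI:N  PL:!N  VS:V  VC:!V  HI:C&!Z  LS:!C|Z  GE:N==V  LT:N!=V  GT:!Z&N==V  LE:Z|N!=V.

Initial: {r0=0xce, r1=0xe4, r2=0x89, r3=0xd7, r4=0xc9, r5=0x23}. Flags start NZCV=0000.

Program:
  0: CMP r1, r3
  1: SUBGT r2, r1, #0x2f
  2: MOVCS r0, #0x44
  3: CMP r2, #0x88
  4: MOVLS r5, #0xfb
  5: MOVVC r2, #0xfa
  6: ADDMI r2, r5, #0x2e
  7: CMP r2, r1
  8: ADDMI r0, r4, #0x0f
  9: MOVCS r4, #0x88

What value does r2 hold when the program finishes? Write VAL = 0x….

0: ✓ CMP  NZCV=0010
1: ✓ SUBGT  r2←0xb5
2: ✓ MOVCS  r0←0x44
3: ✓ CMP  NZCV=0010
4: · MOVLS
5: ✓ MOVVC  r2←0xfa
6: · ADDMI
7: ✓ CMP  NZCV=0010
8: · ADDMI
9: ✓ MOVCS  r4←0x88

VAL = 0xfa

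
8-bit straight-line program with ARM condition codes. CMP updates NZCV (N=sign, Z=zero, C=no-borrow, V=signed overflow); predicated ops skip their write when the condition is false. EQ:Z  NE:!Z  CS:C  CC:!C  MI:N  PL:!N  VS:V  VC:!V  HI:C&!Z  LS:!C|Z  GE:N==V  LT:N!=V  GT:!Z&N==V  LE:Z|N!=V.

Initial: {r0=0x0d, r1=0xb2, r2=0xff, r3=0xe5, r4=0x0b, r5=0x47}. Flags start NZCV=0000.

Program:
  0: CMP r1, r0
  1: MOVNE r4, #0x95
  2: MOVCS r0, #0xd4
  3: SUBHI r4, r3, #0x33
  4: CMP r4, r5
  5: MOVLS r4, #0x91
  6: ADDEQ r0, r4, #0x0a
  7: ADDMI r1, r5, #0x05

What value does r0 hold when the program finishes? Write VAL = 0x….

VAL = 0xd4

0: ✓ CMP  NZCV=1010
1: ✓ MOVNE  r4←0x95
2: ✓ MOVCS  r0←0xd4
3: ✓ SUBHI  r4←0xb2
4: ✓ CMP  NZCV=0011
5: · MOVLS
6: · ADDEQ
7: · ADDMI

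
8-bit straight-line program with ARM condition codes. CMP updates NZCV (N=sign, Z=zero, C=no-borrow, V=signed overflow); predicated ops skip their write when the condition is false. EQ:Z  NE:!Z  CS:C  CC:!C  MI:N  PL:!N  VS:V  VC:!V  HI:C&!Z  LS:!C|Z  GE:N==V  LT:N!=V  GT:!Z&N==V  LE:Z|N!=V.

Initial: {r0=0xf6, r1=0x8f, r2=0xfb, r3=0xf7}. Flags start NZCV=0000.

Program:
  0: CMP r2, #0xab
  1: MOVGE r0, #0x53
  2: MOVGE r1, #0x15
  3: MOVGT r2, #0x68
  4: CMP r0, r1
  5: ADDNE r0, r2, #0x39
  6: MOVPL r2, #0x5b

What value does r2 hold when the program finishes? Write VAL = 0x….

VAL = 0x5b

0: ✓ CMP  NZCV=0010
1: ✓ MOVGE  r0←0x53
2: ✓ MOVGE  r1←0x15
3: ✓ MOVGT  r2←0x68
4: ✓ CMP  NZCV=0010
5: ✓ ADDNE  r0←0xa1
6: ✓ MOVPL  r2←0x5b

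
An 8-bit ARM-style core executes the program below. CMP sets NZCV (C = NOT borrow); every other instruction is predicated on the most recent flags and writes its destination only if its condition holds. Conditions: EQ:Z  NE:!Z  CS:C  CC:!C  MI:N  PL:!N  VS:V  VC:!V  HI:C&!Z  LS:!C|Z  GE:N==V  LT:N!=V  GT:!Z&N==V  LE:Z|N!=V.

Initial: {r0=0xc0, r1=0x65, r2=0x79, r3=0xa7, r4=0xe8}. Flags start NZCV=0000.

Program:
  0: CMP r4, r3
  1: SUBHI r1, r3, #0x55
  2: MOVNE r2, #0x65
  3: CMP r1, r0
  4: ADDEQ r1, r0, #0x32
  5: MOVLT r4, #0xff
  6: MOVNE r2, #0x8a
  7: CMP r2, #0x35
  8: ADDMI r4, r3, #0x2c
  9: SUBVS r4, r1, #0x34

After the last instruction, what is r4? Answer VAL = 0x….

[0] flags=0010 → (cmp)
[1] flags=0010 HI?T → r1=0x52
[2] flags=0010 NE?T → r2=0x65
[3] flags=1001 → (cmp)
[4] flags=1001 EQ?F → skip
[5] flags=1001 LT?F → skip
[6] flags=1001 NE?T → r2=0x8a
[7] flags=0011 → (cmp)
[8] flags=0011 MI?F → skip
[9] flags=0011 VS?T → r4=0x1e

VAL = 0x1e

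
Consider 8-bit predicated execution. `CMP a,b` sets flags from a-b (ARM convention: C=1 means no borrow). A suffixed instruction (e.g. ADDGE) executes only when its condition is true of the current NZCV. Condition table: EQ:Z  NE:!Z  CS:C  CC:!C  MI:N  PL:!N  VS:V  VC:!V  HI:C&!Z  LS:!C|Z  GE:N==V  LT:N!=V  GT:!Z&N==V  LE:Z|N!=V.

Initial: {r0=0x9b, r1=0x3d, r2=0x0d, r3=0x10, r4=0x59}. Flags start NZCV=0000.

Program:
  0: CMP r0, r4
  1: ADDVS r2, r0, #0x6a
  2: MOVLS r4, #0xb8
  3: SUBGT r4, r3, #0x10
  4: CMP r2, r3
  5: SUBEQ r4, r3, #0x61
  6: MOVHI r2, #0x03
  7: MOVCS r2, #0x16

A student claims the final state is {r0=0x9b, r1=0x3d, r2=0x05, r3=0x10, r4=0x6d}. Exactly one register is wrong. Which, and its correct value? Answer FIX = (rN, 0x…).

[0] flags=0011 → (cmp)
[1] flags=0011 VS?T → r2=0x05
[2] flags=0011 LS?F → skip
[3] flags=0011 GT?F → skip
[4] flags=1000 → (cmp)
[5] flags=1000 EQ?F → skip
[6] flags=1000 HI?F → skip
[7] flags=1000 CS?F → skip

FIX = (r4, 0x59)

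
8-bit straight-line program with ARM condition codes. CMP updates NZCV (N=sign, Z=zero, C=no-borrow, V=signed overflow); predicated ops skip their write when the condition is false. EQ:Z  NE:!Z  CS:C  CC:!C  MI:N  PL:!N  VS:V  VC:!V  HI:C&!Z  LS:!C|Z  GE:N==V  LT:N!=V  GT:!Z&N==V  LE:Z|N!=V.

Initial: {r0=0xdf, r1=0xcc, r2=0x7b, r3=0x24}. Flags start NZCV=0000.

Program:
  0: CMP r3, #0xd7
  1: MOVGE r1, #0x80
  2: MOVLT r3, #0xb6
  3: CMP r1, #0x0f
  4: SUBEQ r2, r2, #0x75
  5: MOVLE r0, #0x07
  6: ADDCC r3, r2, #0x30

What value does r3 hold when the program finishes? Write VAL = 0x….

VAL = 0x24

0: ✓ CMP  NZCV=0000
1: ✓ MOVGE  r1←0x80
2: · MOVLT
3: ✓ CMP  NZCV=0011
4: · SUBEQ
5: ✓ MOVLE  r0←0x07
6: · ADDCC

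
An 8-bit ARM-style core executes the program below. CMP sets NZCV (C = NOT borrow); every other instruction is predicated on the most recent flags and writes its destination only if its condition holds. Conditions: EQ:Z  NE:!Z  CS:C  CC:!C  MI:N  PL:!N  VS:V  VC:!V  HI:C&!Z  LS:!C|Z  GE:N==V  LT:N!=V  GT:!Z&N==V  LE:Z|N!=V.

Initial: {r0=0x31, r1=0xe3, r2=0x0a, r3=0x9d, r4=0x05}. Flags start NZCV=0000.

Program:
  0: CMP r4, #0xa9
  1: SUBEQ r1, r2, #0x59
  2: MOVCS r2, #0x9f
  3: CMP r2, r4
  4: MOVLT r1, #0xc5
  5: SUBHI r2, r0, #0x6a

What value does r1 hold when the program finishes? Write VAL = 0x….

VAL = 0xe3

[0] flags=0000 → (cmp)
[1] flags=0000 EQ?F → skip
[2] flags=0000 CS?F → skip
[3] flags=0010 → (cmp)
[4] flags=0010 LT?F → skip
[5] flags=0010 HI?T → r2=0xc7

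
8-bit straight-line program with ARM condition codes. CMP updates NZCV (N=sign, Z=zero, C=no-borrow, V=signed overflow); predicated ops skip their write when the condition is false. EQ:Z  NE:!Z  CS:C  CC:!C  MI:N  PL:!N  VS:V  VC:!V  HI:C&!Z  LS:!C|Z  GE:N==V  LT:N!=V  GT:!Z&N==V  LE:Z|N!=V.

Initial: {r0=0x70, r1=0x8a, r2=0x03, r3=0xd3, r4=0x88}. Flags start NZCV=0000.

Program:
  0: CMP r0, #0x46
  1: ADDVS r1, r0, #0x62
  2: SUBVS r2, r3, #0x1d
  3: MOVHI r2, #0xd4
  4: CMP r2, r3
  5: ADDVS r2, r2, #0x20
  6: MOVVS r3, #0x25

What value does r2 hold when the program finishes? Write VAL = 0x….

[0] flags=0010 → (cmp)
[1] flags=0010 VS?F → skip
[2] flags=0010 VS?F → skip
[3] flags=0010 HI?T → r2=0xd4
[4] flags=0010 → (cmp)
[5] flags=0010 VS?F → skip
[6] flags=0010 VS?F → skip

VAL = 0xd4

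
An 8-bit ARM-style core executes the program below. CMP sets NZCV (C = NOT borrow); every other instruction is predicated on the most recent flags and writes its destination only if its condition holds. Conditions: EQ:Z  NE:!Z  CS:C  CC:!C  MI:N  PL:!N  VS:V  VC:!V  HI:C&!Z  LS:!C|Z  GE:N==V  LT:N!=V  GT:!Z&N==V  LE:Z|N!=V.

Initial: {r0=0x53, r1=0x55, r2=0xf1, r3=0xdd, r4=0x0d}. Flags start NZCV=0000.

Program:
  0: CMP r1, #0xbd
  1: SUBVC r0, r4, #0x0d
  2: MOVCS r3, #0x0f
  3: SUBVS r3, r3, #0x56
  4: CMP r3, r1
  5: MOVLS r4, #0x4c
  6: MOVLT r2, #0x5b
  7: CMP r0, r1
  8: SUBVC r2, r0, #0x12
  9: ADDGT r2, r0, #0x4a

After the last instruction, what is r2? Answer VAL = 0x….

[0] flags=1001 → (cmp)
[1] flags=1001 VC?F → skip
[2] flags=1001 CS?F → skip
[3] flags=1001 VS?T → r3=0x87
[4] flags=0011 → (cmp)
[5] flags=0011 LS?F → skip
[6] flags=0011 LT?T → r2=0x5b
[7] flags=1000 → (cmp)
[8] flags=1000 VC?T → r2=0x41
[9] flags=1000 GT?F → skip

VAL = 0x41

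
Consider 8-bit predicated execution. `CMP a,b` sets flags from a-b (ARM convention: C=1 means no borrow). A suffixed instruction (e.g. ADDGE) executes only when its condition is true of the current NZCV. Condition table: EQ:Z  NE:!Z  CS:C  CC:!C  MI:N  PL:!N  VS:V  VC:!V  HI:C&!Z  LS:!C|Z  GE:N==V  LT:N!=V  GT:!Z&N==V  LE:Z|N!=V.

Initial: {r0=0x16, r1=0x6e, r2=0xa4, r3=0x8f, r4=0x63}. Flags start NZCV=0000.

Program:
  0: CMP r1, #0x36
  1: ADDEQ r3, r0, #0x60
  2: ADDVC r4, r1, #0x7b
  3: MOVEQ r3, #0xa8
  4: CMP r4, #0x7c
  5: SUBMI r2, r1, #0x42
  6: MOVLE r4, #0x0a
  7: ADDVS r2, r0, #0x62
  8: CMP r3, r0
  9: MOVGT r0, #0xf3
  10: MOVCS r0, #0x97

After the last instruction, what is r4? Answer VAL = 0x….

VAL = 0x0a

[0] flags=0010 → (cmp)
[1] flags=0010 EQ?F → skip
[2] flags=0010 VC?T → r4=0xe9
[3] flags=0010 EQ?F → skip
[4] flags=0011 → (cmp)
[5] flags=0011 MI?F → skip
[6] flags=0011 LE?T → r4=0x0a
[7] flags=0011 VS?T → r2=0x78
[8] flags=0011 → (cmp)
[9] flags=0011 GT?F → skip
[10] flags=0011 CS?T → r0=0x97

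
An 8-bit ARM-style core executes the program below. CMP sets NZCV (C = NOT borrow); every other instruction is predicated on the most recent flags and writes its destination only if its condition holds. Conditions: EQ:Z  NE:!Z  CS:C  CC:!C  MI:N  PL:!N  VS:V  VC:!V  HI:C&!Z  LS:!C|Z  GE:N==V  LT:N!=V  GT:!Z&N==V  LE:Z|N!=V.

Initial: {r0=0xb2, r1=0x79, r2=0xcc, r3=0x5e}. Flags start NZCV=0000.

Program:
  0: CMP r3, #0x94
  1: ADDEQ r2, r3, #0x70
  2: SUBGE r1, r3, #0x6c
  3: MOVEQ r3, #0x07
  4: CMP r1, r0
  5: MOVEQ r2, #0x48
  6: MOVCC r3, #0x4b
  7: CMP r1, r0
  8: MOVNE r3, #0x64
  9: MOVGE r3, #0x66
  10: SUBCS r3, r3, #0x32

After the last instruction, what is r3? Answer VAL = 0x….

[0] flags=1001 → (cmp)
[1] flags=1001 EQ?F → skip
[2] flags=1001 GE?T → r1=0xf2
[3] flags=1001 EQ?F → skip
[4] flags=0010 → (cmp)
[5] flags=0010 EQ?F → skip
[6] flags=0010 CC?F → skip
[7] flags=0010 → (cmp)
[8] flags=0010 NE?T → r3=0x64
[9] flags=0010 GE?T → r3=0x66
[10] flags=0010 CS?T → r3=0x34

VAL = 0x34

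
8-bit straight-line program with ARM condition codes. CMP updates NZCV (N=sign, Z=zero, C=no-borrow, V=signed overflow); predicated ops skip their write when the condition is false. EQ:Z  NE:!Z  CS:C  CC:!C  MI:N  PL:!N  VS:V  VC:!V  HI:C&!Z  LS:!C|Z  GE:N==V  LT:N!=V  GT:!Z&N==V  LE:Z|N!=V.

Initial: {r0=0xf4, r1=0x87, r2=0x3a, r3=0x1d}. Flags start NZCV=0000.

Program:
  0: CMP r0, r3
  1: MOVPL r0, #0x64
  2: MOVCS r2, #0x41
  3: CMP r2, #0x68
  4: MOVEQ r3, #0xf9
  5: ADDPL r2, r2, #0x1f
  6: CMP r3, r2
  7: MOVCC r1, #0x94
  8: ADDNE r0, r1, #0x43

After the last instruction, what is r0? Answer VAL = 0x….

[0] flags=1010 → (cmp)
[1] flags=1010 PL?F → skip
[2] flags=1010 CS?T → r2=0x41
[3] flags=1000 → (cmp)
[4] flags=1000 EQ?F → skip
[5] flags=1000 PL?F → skip
[6] flags=1000 → (cmp)
[7] flags=1000 CC?T → r1=0x94
[8] flags=1000 NE?T → r0=0xd7

VAL = 0xd7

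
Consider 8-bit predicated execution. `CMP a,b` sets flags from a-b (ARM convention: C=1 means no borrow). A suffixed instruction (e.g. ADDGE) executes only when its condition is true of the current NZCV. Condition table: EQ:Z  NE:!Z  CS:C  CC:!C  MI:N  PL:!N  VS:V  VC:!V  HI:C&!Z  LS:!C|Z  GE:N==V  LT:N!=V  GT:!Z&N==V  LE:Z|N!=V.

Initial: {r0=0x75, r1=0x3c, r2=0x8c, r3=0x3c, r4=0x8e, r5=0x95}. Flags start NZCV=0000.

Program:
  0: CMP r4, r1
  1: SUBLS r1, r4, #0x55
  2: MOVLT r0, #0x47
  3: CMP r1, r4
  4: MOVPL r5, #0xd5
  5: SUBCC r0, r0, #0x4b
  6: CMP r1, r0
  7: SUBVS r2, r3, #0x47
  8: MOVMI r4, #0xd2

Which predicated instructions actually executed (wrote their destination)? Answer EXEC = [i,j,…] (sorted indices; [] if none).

[0] flags=0011 → (cmp)
[1] flags=0011 LS?F → skip
[2] flags=0011 LT?T → r0=0x47
[3] flags=1001 → (cmp)
[4] flags=1001 PL?F → skip
[5] flags=1001 CC?T → r0=0xfc
[6] flags=0000 → (cmp)
[7] flags=0000 VS?F → skip
[8] flags=0000 MI?F → skip

EXEC = [2,5]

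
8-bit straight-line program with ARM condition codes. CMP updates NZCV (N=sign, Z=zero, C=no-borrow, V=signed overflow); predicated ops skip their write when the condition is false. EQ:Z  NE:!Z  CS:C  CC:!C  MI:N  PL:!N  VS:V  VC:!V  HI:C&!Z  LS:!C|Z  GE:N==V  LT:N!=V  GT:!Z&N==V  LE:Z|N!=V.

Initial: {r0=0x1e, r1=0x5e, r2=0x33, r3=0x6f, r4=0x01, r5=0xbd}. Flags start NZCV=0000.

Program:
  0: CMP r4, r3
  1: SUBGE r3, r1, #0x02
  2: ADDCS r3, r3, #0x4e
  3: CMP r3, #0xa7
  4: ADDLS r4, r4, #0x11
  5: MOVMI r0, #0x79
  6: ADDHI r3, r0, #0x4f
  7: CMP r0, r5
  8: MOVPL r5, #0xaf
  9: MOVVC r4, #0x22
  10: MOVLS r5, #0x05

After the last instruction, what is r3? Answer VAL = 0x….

VAL = 0x6f

0: ✓ CMP  NZCV=1000
1: · SUBGE
2: · ADDCS
3: ✓ CMP  NZCV=1001
4: ✓ ADDLS  r4←0x12
5: ✓ MOVMI  r0←0x79
6: · ADDHI
7: ✓ CMP  NZCV=1001
8: · MOVPL
9: · MOVVC
10: ✓ MOVLS  r5←0x05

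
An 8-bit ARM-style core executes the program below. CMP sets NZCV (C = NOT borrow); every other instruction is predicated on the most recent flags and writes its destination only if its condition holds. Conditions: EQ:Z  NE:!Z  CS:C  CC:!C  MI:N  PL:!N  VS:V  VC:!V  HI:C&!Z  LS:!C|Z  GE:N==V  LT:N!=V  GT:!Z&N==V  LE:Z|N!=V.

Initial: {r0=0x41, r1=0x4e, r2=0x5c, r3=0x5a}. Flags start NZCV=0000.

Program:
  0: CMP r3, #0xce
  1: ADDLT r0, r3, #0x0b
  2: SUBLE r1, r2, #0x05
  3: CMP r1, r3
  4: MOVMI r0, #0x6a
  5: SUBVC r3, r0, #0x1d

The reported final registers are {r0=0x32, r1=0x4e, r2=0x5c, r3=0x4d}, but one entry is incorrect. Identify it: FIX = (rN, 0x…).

0: ✓ CMP  NZCV=1001
1: · ADDLT
2: · SUBLE
3: ✓ CMP  NZCV=1000
4: ✓ MOVMI  r0←0x6a
5: ✓ SUBVC  r3←0x4d

FIX = (r0, 0x6a)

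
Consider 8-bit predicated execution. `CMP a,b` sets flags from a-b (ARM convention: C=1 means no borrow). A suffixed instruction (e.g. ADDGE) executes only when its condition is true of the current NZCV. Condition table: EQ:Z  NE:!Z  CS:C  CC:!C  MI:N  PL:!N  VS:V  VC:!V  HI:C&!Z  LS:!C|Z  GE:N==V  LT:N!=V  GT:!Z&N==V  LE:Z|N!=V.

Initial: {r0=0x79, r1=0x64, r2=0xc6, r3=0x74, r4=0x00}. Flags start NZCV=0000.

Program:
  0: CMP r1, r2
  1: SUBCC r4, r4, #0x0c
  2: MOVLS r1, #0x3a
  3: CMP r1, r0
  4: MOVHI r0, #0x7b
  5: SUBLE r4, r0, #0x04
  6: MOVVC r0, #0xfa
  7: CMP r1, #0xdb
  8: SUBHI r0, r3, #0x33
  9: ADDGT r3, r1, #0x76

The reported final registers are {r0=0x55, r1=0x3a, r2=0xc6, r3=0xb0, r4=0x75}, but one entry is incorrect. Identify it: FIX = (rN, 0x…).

0: ✓ CMP  NZCV=1001
1: ✓ SUBCC  r4←0xf4
2: ✓ MOVLS  r1←0x3a
3: ✓ CMP  NZCV=1000
4: · MOVHI
5: ✓ SUBLE  r4←0x75
6: ✓ MOVVC  r0←0xfa
7: ✓ CMP  NZCV=0000
8: · SUBHI
9: ✓ ADDGT  r3←0xb0

FIX = (r0, 0xfa)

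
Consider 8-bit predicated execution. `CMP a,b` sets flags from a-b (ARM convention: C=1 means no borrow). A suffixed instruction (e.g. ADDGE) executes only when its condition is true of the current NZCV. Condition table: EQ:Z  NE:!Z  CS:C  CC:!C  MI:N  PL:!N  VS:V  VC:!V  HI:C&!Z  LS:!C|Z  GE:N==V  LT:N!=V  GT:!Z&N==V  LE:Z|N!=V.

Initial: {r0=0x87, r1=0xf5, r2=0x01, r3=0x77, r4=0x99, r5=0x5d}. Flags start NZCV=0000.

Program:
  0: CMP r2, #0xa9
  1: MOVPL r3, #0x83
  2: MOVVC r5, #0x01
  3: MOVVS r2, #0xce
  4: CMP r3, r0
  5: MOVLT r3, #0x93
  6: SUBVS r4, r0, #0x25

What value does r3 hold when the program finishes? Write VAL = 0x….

VAL = 0x93

[0] flags=0000 → (cmp)
[1] flags=0000 PL?T → r3=0x83
[2] flags=0000 VC?T → r5=0x01
[3] flags=0000 VS?F → skip
[4] flags=1000 → (cmp)
[5] flags=1000 LT?T → r3=0x93
[6] flags=1000 VS?F → skip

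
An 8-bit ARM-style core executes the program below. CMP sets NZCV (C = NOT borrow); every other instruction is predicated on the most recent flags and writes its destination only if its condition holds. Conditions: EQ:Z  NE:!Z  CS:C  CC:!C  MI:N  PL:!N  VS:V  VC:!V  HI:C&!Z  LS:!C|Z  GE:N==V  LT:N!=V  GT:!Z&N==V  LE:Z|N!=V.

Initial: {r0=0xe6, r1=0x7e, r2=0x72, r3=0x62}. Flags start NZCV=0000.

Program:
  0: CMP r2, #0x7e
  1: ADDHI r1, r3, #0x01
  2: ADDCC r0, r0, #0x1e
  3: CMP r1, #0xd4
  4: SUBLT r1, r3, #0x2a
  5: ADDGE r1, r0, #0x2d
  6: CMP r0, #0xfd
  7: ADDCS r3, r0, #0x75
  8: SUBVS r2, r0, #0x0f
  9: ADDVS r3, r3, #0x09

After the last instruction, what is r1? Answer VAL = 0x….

VAL = 0x31

0: ✓ CMP  NZCV=1000
1: · ADDHI
2: ✓ ADDCC  r0←0x04
3: ✓ CMP  NZCV=1001
4: · SUBLT
5: ✓ ADDGE  r1←0x31
6: ✓ CMP  NZCV=0000
7: · ADDCS
8: · SUBVS
9: · ADDVS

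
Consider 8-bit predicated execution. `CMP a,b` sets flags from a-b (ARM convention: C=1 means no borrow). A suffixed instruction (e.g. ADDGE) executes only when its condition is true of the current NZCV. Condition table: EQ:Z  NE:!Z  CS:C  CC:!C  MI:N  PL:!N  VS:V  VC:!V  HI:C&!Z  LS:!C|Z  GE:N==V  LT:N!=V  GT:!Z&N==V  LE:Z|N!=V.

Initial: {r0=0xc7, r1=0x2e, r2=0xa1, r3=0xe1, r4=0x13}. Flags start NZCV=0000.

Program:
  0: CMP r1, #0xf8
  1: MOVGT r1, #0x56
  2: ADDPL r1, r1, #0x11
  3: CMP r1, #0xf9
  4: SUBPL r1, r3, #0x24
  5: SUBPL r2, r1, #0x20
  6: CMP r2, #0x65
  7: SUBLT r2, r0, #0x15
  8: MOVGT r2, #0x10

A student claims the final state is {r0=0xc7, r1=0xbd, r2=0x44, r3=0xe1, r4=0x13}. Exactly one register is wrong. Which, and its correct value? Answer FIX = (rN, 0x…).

FIX = (r2, 0xb2)

0: ✓ CMP  NZCV=0000
1: ✓ MOVGT  r1←0x56
2: ✓ ADDPL  r1←0x67
3: ✓ CMP  NZCV=0000
4: ✓ SUBPL  r1←0xbd
5: ✓ SUBPL  r2←0x9d
6: ✓ CMP  NZCV=0011
7: ✓ SUBLT  r2←0xb2
8: · MOVGT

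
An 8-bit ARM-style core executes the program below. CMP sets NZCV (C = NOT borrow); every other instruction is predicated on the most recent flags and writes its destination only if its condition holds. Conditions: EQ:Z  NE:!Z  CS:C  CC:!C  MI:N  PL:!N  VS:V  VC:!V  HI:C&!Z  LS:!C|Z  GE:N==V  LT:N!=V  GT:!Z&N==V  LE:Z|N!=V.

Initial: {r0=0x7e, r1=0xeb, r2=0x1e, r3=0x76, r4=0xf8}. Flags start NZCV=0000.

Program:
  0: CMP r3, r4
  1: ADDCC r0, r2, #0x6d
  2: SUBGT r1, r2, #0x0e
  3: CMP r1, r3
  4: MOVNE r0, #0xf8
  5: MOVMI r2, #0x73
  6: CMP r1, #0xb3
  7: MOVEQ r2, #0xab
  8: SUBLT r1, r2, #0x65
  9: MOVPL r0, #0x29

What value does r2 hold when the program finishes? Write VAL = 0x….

VAL = 0x73

[0] flags=0000 → (cmp)
[1] flags=0000 CC?T → r0=0x8b
[2] flags=0000 GT?T → r1=0x10
[3] flags=1000 → (cmp)
[4] flags=1000 NE?T → r0=0xf8
[5] flags=1000 MI?T → r2=0x73
[6] flags=0000 → (cmp)
[7] flags=0000 EQ?F → skip
[8] flags=0000 LT?F → skip
[9] flags=0000 PL?T → r0=0x29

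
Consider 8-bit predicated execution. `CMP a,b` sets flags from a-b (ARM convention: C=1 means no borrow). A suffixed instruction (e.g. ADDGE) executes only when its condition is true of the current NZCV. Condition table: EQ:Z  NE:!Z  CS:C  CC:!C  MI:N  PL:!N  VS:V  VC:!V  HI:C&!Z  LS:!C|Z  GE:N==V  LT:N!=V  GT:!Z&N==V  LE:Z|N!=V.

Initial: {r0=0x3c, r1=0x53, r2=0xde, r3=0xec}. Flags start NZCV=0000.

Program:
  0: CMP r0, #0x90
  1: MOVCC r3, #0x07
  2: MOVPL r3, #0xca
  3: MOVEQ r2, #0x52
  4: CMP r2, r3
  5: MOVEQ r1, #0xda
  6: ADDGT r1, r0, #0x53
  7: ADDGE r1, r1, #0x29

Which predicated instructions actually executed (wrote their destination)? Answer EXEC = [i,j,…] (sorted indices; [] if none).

EXEC = [1]

0: ✓ CMP  NZCV=1001
1: ✓ MOVCC  r3←0x07
2: · MOVPL
3: · MOVEQ
4: ✓ CMP  NZCV=1010
5: · MOVEQ
6: · ADDGT
7: · ADDGE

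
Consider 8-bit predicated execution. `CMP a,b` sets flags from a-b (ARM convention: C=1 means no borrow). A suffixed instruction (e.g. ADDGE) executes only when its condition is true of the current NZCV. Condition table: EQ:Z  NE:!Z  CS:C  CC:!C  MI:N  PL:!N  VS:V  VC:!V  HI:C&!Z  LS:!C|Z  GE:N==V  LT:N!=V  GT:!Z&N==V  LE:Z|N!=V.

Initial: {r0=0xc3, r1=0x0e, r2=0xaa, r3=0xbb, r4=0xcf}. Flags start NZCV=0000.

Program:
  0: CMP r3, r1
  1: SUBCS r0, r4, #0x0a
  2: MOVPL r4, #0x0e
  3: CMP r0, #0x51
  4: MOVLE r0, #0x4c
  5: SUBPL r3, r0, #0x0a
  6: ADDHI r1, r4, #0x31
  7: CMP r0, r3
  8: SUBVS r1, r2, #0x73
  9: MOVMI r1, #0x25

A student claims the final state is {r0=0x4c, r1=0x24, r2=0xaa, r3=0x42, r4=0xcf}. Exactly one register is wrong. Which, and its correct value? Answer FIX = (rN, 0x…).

FIX = (r1, 0x00)

[0] flags=1010 → (cmp)
[1] flags=1010 CS?T → r0=0xc5
[2] flags=1010 PL?F → skip
[3] flags=0011 → (cmp)
[4] flags=0011 LE?T → r0=0x4c
[5] flags=0011 PL?T → r3=0x42
[6] flags=0011 HI?T → r1=0x00
[7] flags=0010 → (cmp)
[8] flags=0010 VS?F → skip
[9] flags=0010 MI?F → skip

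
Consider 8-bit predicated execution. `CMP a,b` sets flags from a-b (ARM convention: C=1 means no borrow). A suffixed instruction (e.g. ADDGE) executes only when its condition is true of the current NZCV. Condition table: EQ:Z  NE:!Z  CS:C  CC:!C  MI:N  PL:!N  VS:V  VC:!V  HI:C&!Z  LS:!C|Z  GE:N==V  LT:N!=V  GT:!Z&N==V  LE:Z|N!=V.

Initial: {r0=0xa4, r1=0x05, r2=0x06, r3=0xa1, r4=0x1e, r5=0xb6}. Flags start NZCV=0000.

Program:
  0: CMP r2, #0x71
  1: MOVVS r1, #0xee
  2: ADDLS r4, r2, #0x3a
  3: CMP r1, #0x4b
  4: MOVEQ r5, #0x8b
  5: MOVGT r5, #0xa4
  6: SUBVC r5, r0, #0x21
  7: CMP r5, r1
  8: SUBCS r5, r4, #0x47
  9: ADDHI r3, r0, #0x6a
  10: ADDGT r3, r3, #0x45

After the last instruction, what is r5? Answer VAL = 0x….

VAL = 0xf9

[0] flags=1000 → (cmp)
[1] flags=1000 VS?F → skip
[2] flags=1000 LS?T → r4=0x40
[3] flags=1000 → (cmp)
[4] flags=1000 EQ?F → skip
[5] flags=1000 GT?F → skip
[6] flags=1000 VC?T → r5=0x83
[7] flags=0011 → (cmp)
[8] flags=0011 CS?T → r5=0xf9
[9] flags=0011 HI?T → r3=0x0e
[10] flags=0011 GT?F → skip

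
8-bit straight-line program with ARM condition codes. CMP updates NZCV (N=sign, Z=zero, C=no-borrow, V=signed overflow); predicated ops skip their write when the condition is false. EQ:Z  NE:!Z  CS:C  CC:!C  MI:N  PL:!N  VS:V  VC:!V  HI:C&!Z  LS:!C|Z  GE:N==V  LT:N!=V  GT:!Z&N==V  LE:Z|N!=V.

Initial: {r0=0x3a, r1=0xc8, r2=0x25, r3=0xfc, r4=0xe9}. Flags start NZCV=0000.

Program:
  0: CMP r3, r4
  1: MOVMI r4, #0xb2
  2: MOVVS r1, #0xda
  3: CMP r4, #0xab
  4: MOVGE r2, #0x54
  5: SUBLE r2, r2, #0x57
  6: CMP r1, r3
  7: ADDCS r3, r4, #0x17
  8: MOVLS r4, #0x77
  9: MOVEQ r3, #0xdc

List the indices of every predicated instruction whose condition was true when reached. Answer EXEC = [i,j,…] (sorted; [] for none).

[0] flags=0010 → (cmp)
[1] flags=0010 MI?F → skip
[2] flags=0010 VS?F → skip
[3] flags=0010 → (cmp)
[4] flags=0010 GE?T → r2=0x54
[5] flags=0010 LE?F → skip
[6] flags=1000 → (cmp)
[7] flags=1000 CS?F → skip
[8] flags=1000 LS?T → r4=0x77
[9] flags=1000 EQ?F → skip

EXEC = [4,8]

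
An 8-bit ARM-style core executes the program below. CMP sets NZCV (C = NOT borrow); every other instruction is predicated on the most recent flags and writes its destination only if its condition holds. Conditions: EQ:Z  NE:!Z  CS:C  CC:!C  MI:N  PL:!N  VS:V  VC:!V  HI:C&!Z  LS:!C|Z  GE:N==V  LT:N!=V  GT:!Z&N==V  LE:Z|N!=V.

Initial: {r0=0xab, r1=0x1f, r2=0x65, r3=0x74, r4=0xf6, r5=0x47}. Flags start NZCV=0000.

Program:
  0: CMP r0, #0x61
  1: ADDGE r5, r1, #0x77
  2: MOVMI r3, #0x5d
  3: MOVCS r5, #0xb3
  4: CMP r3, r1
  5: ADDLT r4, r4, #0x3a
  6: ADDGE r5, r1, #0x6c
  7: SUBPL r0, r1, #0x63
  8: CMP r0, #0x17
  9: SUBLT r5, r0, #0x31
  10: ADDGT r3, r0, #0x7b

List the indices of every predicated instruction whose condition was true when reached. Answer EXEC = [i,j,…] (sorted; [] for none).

[0] flags=0011 → (cmp)
[1] flags=0011 GE?F → skip
[2] flags=0011 MI?F → skip
[3] flags=0011 CS?T → r5=0xb3
[4] flags=0010 → (cmp)
[5] flags=0010 LT?F → skip
[6] flags=0010 GE?T → r5=0x8b
[7] flags=0010 PL?T → r0=0xbc
[8] flags=1010 → (cmp)
[9] flags=1010 LT?T → r5=0x8b
[10] flags=1010 GT?F → skip

EXEC = [3,6,7,9]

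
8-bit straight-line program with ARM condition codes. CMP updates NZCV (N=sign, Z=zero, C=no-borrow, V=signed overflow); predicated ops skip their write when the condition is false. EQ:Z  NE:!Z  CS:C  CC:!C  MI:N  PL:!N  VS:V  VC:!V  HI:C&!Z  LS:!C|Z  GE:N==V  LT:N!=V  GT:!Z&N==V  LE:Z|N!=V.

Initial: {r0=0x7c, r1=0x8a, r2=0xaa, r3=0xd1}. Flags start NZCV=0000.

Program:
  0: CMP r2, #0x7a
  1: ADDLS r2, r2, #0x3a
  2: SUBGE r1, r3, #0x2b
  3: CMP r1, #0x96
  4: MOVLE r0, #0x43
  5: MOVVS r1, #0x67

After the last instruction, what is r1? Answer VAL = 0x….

0: ✓ CMP  NZCV=0011
1: · ADDLS
2: · SUBGE
3: ✓ CMP  NZCV=1000
4: ✓ MOVLE  r0←0x43
5: · MOVVS

VAL = 0x8a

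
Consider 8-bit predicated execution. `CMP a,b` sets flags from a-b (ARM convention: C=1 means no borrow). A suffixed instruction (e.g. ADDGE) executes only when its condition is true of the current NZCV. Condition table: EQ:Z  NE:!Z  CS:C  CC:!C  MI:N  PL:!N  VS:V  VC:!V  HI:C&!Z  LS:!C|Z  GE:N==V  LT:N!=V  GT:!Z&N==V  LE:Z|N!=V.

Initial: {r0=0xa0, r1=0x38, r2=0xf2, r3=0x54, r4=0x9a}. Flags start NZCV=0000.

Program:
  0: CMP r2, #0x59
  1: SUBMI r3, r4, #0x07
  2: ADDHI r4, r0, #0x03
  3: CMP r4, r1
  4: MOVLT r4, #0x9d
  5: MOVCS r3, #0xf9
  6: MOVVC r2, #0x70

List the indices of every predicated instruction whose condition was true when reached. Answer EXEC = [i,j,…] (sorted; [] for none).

EXEC = [1,2,4,5]

[0] flags=1010 → (cmp)
[1] flags=1010 MI?T → r3=0x93
[2] flags=1010 HI?T → r4=0xa3
[3] flags=0011 → (cmp)
[4] flags=0011 LT?T → r4=0x9d
[5] flags=0011 CS?T → r3=0xf9
[6] flags=0011 VC?F → skip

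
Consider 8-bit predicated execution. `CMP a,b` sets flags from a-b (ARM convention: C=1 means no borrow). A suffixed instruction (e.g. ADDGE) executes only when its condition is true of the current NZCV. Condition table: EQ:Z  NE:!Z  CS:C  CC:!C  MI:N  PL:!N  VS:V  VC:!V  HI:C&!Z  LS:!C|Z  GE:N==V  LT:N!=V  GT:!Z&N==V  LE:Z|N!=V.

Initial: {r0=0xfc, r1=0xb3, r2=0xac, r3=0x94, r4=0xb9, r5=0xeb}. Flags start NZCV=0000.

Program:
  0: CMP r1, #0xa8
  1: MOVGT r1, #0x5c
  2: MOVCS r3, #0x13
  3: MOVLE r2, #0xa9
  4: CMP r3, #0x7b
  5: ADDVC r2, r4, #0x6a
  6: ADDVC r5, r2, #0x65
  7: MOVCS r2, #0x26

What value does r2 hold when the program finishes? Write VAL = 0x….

VAL = 0x23

0: ✓ CMP  NZCV=0010
1: ✓ MOVGT  r1←0x5c
2: ✓ MOVCS  r3←0x13
3: · MOVLE
4: ✓ CMP  NZCV=1000
5: ✓ ADDVC  r2←0x23
6: ✓ ADDVC  r5←0x88
7: · MOVCS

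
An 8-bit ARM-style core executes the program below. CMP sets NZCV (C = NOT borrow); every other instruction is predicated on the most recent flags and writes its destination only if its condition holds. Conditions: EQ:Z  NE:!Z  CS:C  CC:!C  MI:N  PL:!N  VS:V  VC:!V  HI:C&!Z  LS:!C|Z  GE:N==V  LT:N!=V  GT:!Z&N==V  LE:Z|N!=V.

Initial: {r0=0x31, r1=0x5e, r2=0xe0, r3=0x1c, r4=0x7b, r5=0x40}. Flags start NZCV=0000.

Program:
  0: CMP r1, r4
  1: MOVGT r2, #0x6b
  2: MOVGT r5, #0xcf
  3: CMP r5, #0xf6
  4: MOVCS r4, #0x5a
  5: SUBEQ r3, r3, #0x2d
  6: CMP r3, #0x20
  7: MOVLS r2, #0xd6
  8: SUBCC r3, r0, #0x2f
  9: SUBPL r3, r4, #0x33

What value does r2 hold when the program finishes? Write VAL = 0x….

VAL = 0xd6

[0] flags=1000 → (cmp)
[1] flags=1000 GT?F → skip
[2] flags=1000 GT?F → skip
[3] flags=0000 → (cmp)
[4] flags=0000 CS?F → skip
[5] flags=0000 EQ?F → skip
[6] flags=1000 → (cmp)
[7] flags=1000 LS?T → r2=0xd6
[8] flags=1000 CC?T → r3=0x02
[9] flags=1000 PL?F → skip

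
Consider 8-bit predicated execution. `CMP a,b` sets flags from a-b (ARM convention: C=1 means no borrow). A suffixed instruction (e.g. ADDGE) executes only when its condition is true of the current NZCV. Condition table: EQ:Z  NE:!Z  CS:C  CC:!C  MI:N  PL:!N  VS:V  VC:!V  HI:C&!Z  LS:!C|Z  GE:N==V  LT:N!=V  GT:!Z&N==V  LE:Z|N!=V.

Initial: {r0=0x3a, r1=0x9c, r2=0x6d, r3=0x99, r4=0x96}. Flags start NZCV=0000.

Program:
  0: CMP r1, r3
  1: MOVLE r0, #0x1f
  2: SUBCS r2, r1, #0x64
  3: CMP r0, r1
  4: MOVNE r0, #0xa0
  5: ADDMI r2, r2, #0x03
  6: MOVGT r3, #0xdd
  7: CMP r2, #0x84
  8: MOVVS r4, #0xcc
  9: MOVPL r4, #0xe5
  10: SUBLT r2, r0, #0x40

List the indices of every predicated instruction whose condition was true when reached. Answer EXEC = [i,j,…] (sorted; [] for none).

[0] flags=0010 → (cmp)
[1] flags=0010 LE?F → skip
[2] flags=0010 CS?T → r2=0x38
[3] flags=1001 → (cmp)
[4] flags=1001 NE?T → r0=0xa0
[5] flags=1001 MI?T → r2=0x3b
[6] flags=1001 GT?T → r3=0xdd
[7] flags=1001 → (cmp)
[8] flags=1001 VS?T → r4=0xcc
[9] flags=1001 PL?F → skip
[10] flags=1001 LT?F → skip

EXEC = [2,4,5,6,8]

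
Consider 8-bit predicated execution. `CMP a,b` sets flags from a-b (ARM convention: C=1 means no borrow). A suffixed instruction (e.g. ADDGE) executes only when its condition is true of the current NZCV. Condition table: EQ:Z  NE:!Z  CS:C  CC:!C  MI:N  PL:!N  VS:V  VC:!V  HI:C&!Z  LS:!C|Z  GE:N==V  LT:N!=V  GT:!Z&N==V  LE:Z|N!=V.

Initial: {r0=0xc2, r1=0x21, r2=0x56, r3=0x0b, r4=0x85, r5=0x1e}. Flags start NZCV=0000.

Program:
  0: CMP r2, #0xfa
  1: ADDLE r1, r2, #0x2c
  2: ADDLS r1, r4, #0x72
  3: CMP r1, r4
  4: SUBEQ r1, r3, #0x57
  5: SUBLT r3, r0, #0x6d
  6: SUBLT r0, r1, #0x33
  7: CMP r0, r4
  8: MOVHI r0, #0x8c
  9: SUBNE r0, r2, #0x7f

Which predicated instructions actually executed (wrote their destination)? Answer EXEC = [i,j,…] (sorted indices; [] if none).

EXEC = [2,8,9]

[0] flags=0000 → (cmp)
[1] flags=0000 LE?F → skip
[2] flags=0000 LS?T → r1=0xf7
[3] flags=0010 → (cmp)
[4] flags=0010 EQ?F → skip
[5] flags=0010 LT?F → skip
[6] flags=0010 LT?F → skip
[7] flags=0010 → (cmp)
[8] flags=0010 HI?T → r0=0x8c
[9] flags=0010 NE?T → r0=0xd7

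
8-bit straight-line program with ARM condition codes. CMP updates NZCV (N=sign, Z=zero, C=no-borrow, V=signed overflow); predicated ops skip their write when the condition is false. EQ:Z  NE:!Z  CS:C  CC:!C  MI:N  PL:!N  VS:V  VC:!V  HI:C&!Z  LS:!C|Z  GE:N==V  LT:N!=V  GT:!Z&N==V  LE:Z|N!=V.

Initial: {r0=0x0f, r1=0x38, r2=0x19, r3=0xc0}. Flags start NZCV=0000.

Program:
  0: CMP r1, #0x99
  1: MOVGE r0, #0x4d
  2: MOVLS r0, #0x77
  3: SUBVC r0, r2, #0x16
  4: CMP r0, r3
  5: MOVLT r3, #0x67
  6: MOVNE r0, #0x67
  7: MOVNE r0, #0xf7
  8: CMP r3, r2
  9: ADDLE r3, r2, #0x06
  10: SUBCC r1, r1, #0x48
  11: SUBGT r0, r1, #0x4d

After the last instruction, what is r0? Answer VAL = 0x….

0: ✓ CMP  NZCV=1001
1: ✓ MOVGE  r0←0x4d
2: ✓ MOVLS  r0←0x77
3: · SUBVC
4: ✓ CMP  NZCV=1001
5: · MOVLT
6: ✓ MOVNE  r0←0x67
7: ✓ MOVNE  r0←0xf7
8: ✓ CMP  NZCV=1010
9: ✓ ADDLE  r3←0x1f
10: · SUBCC
11: · SUBGT

VAL = 0xf7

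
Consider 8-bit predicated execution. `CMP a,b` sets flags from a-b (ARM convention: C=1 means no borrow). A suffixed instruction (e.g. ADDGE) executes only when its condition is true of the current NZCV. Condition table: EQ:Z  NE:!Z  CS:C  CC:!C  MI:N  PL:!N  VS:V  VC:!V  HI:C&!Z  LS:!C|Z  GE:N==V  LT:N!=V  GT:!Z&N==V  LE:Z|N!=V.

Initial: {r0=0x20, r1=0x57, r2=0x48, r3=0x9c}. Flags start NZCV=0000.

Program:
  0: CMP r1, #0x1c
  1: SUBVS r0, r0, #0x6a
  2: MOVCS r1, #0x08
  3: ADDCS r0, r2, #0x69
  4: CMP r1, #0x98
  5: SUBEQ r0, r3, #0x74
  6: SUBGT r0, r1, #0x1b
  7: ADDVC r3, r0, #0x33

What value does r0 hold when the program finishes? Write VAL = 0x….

VAL = 0xed

[0] flags=0010 → (cmp)
[1] flags=0010 VS?F → skip
[2] flags=0010 CS?T → r1=0x08
[3] flags=0010 CS?T → r0=0xb1
[4] flags=0000 → (cmp)
[5] flags=0000 EQ?F → skip
[6] flags=0000 GT?T → r0=0xed
[7] flags=0000 VC?T → r3=0x20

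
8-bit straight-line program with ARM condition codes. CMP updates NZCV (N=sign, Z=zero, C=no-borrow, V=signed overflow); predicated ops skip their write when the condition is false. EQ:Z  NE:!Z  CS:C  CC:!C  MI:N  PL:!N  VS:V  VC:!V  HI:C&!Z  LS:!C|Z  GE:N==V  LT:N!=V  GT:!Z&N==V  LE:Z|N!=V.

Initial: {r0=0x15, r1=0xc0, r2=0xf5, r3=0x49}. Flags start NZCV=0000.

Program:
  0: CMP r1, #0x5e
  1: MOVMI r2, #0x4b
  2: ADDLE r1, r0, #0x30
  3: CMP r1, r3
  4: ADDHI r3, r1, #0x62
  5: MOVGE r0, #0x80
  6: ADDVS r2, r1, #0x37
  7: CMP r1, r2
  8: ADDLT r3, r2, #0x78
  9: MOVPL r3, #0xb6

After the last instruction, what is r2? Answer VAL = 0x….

0: ✓ CMP  NZCV=0011
1: · MOVMI
2: ✓ ADDLE  r1←0x45
3: ✓ CMP  NZCV=1000
4: · ADDHI
5: · MOVGE
6: · ADDVS
7: ✓ CMP  NZCV=0000
8: · ADDLT
9: ✓ MOVPL  r3←0xb6

VAL = 0xf5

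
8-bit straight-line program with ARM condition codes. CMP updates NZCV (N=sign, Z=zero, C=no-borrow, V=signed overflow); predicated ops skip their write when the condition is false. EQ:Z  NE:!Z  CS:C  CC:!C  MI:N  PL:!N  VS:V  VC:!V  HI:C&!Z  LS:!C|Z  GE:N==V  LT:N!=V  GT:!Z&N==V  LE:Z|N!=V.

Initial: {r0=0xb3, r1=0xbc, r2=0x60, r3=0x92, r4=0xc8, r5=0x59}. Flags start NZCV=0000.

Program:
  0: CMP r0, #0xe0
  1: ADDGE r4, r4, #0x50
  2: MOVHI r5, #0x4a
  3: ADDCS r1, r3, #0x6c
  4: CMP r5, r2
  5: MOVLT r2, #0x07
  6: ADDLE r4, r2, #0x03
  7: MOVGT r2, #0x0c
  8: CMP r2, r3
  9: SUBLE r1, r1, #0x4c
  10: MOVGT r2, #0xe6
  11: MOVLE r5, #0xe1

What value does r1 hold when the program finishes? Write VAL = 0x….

VAL = 0xbc

[0] flags=1000 → (cmp)
[1] flags=1000 GE?F → skip
[2] flags=1000 HI?F → skip
[3] flags=1000 CS?F → skip
[4] flags=1000 → (cmp)
[5] flags=1000 LT?T → r2=0x07
[6] flags=1000 LE?T → r4=0x0a
[7] flags=1000 GT?F → skip
[8] flags=0000 → (cmp)
[9] flags=0000 LE?F → skip
[10] flags=0000 GT?T → r2=0xe6
[11] flags=0000 LE?F → skip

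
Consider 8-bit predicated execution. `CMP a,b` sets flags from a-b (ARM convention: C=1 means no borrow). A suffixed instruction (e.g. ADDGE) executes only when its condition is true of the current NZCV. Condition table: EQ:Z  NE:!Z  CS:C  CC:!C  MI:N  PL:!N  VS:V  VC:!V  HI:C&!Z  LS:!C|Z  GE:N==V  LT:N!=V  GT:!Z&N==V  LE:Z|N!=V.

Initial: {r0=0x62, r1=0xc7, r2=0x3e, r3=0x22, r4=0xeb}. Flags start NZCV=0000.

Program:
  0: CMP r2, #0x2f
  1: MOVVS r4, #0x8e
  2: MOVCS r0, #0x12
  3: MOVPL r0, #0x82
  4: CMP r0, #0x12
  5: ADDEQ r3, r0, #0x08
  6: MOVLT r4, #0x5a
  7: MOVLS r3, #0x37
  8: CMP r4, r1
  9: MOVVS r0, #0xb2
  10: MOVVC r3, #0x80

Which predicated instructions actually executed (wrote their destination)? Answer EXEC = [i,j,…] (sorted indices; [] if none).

EXEC = [2,3,6,9]

[0] flags=0010 → (cmp)
[1] flags=0010 VS?F → skip
[2] flags=0010 CS?T → r0=0x12
[3] flags=0010 PL?T → r0=0x82
[4] flags=0011 → (cmp)
[5] flags=0011 EQ?F → skip
[6] flags=0011 LT?T → r4=0x5a
[7] flags=0011 LS?F → skip
[8] flags=1001 → (cmp)
[9] flags=1001 VS?T → r0=0xb2
[10] flags=1001 VC?F → skip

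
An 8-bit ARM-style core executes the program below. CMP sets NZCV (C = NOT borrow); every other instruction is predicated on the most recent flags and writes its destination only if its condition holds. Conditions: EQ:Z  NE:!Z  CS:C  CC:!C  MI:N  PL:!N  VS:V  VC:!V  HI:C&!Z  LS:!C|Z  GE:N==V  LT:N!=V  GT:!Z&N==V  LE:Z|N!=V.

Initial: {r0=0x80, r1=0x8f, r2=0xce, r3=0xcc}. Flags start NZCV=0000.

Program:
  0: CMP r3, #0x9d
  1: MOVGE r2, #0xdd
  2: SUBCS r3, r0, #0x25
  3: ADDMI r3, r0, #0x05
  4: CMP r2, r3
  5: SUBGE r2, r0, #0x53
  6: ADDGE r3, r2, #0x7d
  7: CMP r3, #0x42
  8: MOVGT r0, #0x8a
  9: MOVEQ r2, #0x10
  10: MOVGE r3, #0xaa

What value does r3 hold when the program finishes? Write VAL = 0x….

VAL = 0xaa

[0] flags=0010 → (cmp)
[1] flags=0010 GE?T → r2=0xdd
[2] flags=0010 CS?T → r3=0x5b
[3] flags=0010 MI?F → skip
[4] flags=1010 → (cmp)
[5] flags=1010 GE?F → skip
[6] flags=1010 GE?F → skip
[7] flags=0010 → (cmp)
[8] flags=0010 GT?T → r0=0x8a
[9] flags=0010 EQ?F → skip
[10] flags=0010 GE?T → r3=0xaa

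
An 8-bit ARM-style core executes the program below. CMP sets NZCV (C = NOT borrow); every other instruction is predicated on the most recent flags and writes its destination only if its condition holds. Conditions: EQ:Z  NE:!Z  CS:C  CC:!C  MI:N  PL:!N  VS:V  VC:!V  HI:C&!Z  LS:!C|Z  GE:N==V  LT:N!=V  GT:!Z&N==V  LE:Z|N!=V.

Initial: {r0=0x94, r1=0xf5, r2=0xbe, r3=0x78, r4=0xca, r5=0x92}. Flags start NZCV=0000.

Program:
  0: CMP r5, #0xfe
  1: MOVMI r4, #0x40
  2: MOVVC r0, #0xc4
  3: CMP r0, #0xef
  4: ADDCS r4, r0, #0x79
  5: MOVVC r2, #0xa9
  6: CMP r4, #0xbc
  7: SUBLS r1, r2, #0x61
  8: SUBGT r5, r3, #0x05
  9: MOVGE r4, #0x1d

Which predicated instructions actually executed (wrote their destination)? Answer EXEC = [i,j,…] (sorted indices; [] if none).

EXEC = [1,2,5,7,8,9]

0: ✓ CMP  NZCV=1000
1: ✓ MOVMI  r4←0x40
2: ✓ MOVVC  r0←0xc4
3: ✓ CMP  NZCV=1000
4: · ADDCS
5: ✓ MOVVC  r2←0xa9
6: ✓ CMP  NZCV=1001
7: ✓ SUBLS  r1←0x48
8: ✓ SUBGT  r5←0x73
9: ✓ MOVGE  r4←0x1d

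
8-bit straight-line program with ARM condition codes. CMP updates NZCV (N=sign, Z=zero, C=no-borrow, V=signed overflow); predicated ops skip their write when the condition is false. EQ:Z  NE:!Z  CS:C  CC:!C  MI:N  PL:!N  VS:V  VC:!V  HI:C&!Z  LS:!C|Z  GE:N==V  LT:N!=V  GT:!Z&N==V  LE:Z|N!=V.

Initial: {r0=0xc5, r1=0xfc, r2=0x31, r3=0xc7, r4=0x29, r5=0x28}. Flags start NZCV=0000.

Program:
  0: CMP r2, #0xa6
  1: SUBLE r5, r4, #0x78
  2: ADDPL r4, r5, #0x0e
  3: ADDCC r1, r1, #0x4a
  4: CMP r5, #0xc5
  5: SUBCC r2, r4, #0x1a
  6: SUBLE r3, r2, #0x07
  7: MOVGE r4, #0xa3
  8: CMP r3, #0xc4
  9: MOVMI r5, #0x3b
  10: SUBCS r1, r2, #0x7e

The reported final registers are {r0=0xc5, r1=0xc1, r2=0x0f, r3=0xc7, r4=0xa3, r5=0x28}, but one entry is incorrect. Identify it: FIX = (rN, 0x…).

FIX = (r1, 0x91)

[0] flags=1001 → (cmp)
[1] flags=1001 LE?F → skip
[2] flags=1001 PL?F → skip
[3] flags=1001 CC?T → r1=0x46
[4] flags=0000 → (cmp)
[5] flags=0000 CC?T → r2=0x0f
[6] flags=0000 LE?F → skip
[7] flags=0000 GE?T → r4=0xa3
[8] flags=0010 → (cmp)
[9] flags=0010 MI?F → skip
[10] flags=0010 CS?T → r1=0x91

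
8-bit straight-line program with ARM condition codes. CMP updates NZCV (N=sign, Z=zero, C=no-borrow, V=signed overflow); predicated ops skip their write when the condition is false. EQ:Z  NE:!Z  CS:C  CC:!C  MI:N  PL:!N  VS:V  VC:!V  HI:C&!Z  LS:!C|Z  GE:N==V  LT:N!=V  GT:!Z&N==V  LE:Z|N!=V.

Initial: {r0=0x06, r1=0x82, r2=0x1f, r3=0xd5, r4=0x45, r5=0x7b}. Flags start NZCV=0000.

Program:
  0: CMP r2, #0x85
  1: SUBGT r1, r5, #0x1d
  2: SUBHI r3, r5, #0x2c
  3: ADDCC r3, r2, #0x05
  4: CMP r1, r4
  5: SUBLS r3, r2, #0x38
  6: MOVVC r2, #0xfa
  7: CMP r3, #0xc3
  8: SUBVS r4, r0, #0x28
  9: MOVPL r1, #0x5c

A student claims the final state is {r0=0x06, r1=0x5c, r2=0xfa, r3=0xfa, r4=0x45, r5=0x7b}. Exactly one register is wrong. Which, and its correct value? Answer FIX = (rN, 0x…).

[0] flags=1001 → (cmp)
[1] flags=1001 GT?T → r1=0x5e
[2] flags=1001 HI?F → skip
[3] flags=1001 CC?T → r3=0x24
[4] flags=0010 → (cmp)
[5] flags=0010 LS?F → skip
[6] flags=0010 VC?T → r2=0xfa
[7] flags=0000 → (cmp)
[8] flags=0000 VS?F → skip
[9] flags=0000 PL?T → r1=0x5c

FIX = (r3, 0x24)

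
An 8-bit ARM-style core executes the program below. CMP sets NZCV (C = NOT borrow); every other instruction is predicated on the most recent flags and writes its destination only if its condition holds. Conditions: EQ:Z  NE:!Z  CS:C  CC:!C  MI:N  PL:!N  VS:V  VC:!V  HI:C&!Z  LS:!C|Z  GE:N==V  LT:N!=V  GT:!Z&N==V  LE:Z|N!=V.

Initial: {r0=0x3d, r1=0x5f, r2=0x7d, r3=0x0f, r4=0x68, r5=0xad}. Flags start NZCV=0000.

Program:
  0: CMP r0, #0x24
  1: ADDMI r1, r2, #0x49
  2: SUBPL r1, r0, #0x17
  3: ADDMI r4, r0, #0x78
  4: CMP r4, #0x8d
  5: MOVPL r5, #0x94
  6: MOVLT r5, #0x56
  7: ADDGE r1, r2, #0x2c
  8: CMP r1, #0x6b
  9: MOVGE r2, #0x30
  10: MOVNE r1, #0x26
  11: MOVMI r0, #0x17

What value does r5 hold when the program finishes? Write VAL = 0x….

[0] flags=0010 → (cmp)
[1] flags=0010 MI?F → skip
[2] flags=0010 PL?T → r1=0x26
[3] flags=0010 MI?F → skip
[4] flags=1001 → (cmp)
[5] flags=1001 PL?F → skip
[6] flags=1001 LT?F → skip
[7] flags=1001 GE?T → r1=0xa9
[8] flags=0011 → (cmp)
[9] flags=0011 GE?F → skip
[10] flags=0011 NE?T → r1=0x26
[11] flags=0011 MI?F → skip

VAL = 0xad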